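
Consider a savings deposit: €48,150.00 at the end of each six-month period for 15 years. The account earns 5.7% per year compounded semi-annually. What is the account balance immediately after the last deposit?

This is an ordinary annuity: 30 deposits of €48,150.00 at the end of each six-month period.
Periodic rate r = 0.057/2 per half-year; n is counted in half-years.
FV = PMT × [((1+r)^n − 1)/r] = 48,150 × [(1+r)^30 − 1] / r = €2,235,893.73

€2,235,893.73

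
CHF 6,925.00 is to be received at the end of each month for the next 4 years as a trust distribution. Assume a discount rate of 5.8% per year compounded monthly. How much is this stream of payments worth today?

CHF 296,023.12

This is an ordinary annuity: 48 payments of CHF 6,925.00 at the end of each month.
Periodic rate r = 0.058/12 per month; n is counted in months.
PV = PMT × [(1 − (1+r)^−n)/r] = 6,925 × [1 − (1+r)^−48] / r = CHF 296,023.12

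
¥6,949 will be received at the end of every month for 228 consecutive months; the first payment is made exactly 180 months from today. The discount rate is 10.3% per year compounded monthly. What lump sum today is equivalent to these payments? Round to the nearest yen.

Ordinary annuity of 228 payments, first payment at period 180.
Periodic rate r = 0.103/12 per month; n is counted in months.
The ordinary-annuity PV formula values the stream one period before the first payment (period 179); discount that back 179 periods:
PV₀ = 6,949 × [1 − (1+r)^−228] / r × (1+r)^−179 = ¥150,351

¥150,351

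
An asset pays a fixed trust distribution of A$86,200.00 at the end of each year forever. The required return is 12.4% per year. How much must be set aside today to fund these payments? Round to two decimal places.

A$695,161.29

Periodic rate r = 0.124 per year.
Level perpetuity: PV = PMT / r = 86,200 / (0.124) = A$695,161.29.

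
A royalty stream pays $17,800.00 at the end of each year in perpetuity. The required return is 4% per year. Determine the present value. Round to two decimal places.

Periodic rate r = 0.04 per year.
Level perpetuity: PV = PMT / r = 17,800 / (0.04) = $445,000.00.

$445,000.00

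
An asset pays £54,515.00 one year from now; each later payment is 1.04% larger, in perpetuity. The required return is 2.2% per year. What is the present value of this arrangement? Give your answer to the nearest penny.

£4,699,568.97

Periodic rate r = 0.022 per year.
Growing perpetuity (Gordon): PV = PMT₁ / (r − g) = 54,515 / (r − 0.0104) = £4,699,568.97.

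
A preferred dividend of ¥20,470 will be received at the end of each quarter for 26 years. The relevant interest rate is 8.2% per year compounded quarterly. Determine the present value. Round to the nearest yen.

This is an ordinary annuity: 104 payments of ¥20,470 at the end of each quarter.
Periodic rate r = 0.082/4 per quarter; n is counted in quarters.
PV = PMT × [(1 − (1+r)^−n)/r] = 20,470 × [1 − (1+r)^−104] / r = ¥877,529

¥877,529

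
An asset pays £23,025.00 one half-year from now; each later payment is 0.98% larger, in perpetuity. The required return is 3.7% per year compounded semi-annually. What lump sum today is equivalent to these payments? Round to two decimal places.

£2,646,551.72

Periodic rate r = 0.037/2 per half-year.
Growing perpetuity (Gordon): PV = PMT₁ / (r − g) = 23,025 / (r − 0.0098) = £2,646,551.72.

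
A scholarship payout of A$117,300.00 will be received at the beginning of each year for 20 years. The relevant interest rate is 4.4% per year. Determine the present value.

A$1,606,860.98

This is an annuity due: 20 payments of A$117,300.00 at the beginning of each year.
Periodic rate r = 0.044 per year.
PV = PMT × [(1 − (1+r)^−n)/r] × (1+r) = 117,300 × [1 − (1+r)^−20] / r × (1+r) = A$1,606,860.98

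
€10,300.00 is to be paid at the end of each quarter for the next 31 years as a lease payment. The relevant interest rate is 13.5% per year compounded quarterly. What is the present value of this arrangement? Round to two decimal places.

This is an ordinary annuity: 124 payments of €10,300.00 at the end of each quarter.
Periodic rate r = 0.135/4 per quarter; n is counted in quarters.
PV = PMT × [(1 − (1+r)^−n)/r] = 10,300 × [1 − (1+r)^−124] / r = €300,207.37

€300,207.37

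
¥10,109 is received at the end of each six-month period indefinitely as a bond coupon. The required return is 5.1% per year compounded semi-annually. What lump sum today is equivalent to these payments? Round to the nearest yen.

Periodic rate r = 0.051/2 per half-year.
Level perpetuity: PV = PMT / r = 10,109 / (0.051/2) = ¥396,431.

¥396,431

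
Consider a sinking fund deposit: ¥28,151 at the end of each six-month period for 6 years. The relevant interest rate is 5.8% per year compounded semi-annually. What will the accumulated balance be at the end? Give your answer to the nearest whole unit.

¥397,258

This is an ordinary annuity: 12 deposits of ¥28,151 at the end of each six-month period.
Periodic rate r = 0.058/2 per half-year; n is counted in half-years.
FV = PMT × [((1+r)^n − 1)/r] = 28,151 × [(1+r)^12 − 1] / r = ¥397,258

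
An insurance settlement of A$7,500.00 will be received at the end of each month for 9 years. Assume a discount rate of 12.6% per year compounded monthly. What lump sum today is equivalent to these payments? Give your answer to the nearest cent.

This is an ordinary annuity: 108 payments of A$7,500.00 at the end of each month.
Periodic rate r = 0.126/12 per month; n is counted in months.
PV = PMT × [(1 − (1+r)^−n)/r] = 7,500 × [1 − (1+r)^−108] / r = A$483,106.05

A$483,106.05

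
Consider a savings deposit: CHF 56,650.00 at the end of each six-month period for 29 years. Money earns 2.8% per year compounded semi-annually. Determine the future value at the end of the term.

CHF 5,016,598.31

This is an ordinary annuity: 58 deposits of CHF 56,650.00 at the end of each six-month period.
Periodic rate r = 0.028/2 per half-year; n is counted in half-years.
FV = PMT × [((1+r)^n − 1)/r] = 56,650 × [(1+r)^58 − 1] / r = CHF 5,016,598.31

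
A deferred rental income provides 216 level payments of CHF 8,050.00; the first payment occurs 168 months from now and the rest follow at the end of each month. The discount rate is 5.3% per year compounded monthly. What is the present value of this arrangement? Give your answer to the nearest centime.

Ordinary annuity of 216 payments, first payment at period 168.
Periodic rate r = 0.053/12 per month; n is counted in months.
The ordinary-annuity PV formula values the stream one period before the first payment (period 167); discount that back 167 periods:
PV₀ = 8,050 × [1 − (1+r)^−216] / r × (1+r)^−167 = CHF 536,094.72

CHF 536,094.72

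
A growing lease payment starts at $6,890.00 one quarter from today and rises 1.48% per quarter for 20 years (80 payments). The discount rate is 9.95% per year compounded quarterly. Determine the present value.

Periodic rate r = 0.0995/4 per quarter; n is counted in quarters.
Growing ordinary annuity: PV = PMT₁ × [1 − ((1+g)/(1+r))^n] / (r − g) = 6,890 × [1 − ((1+0.0148)/(1+r))^80] / (r − 0.0148) = $373,601.60.

$373,601.60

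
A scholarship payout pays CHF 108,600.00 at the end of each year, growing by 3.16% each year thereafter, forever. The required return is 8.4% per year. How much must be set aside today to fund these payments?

CHF 2,072,519.08

Periodic rate r = 0.084 per year.
Growing perpetuity (Gordon): PV = PMT₁ / (r − g) = 108,600 / (r − 0.0316) = CHF 2,072,519.08.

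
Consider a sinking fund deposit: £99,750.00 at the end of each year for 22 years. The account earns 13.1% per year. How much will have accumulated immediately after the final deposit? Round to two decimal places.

This is an ordinary annuity: 22 deposits of £99,750.00 at the end of each year.
Periodic rate r = 0.131 per year.
FV = PMT × [((1+r)^n − 1)/r] = 99,750 × [(1+r)^22 − 1] / r = £10,662,568.63

£10,662,568.63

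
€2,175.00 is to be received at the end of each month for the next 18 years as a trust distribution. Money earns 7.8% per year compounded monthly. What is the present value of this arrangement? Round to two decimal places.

This is an ordinary annuity: 216 payments of €2,175.00 at the end of each month.
Periodic rate r = 0.078/12 per month; n is counted in months.
PV = PMT × [(1 − (1+r)^−n)/r] = 2,175 × [1 − (1+r)^−216] / r = €252,055.40

€252,055.40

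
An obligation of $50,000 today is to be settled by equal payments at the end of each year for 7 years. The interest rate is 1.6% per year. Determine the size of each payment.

$7,607.25

Level ordinary annuity; solve PV = PMT × [(1 − (1+r)^−n)/r] for PMT.
Periodic rate r = 0.016 per year.
With n = 7: PMT = 50,000 / ([(1 − (1+r)^−n)/r]) = $7,607.25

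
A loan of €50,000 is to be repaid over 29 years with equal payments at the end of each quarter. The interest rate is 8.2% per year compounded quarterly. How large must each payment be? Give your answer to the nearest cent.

Level ordinary annuity; solve PV = PMT × [(1 − (1+r)^−n)/r] for PMT.
Periodic rate r = 0.082/4 per quarter; n is counted in quarters.
With n = 116: PMT = 50,000 / ([(1 − (1+r)^−n)/r]) = €1,132.59

€1,132.59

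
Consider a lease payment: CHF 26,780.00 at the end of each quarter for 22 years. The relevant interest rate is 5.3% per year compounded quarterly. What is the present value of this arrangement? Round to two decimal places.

This is an ordinary annuity: 88 payments of CHF 26,780.00 at the end of each quarter.
Periodic rate r = 0.053/4 per quarter; n is counted in quarters.
PV = PMT × [(1 − (1+r)^−n)/r] = 26,780 × [1 − (1+r)^−88] / r = CHF 1,386,484.24

CHF 1,386,484.24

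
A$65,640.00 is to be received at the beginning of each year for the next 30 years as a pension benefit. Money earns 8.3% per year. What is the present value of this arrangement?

A$778,164.72

This is an annuity due: 30 payments of A$65,640.00 at the beginning of each year.
Periodic rate r = 0.083 per year.
PV = PMT × [(1 − (1+r)^−n)/r] × (1+r) = 65,640 × [1 − (1+r)^−30] / r × (1+r) = A$778,164.72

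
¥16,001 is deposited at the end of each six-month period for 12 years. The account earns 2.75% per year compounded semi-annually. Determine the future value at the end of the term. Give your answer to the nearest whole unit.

This is an ordinary annuity: 24 deposits of ¥16,001 at the end of each six-month period.
Periodic rate r = 0.0275/2 per half-year; n is counted in half-years.
FV = PMT × [((1+r)^n − 1)/r] = 16,001 × [(1+r)^24 − 1] / r = ¥451,338

¥451,338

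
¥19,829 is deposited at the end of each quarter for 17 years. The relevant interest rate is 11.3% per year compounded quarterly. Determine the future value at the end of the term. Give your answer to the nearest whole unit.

¥3,964,631

This is an ordinary annuity: 68 deposits of ¥19,829 at the end of each quarter.
Periodic rate r = 0.113/4 per quarter; n is counted in quarters.
FV = PMT × [((1+r)^n − 1)/r] = 19,829 × [(1+r)^68 − 1] / r = ¥3,964,631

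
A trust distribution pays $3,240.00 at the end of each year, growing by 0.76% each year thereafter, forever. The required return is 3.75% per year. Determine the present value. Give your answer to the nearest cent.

$108,361.20

Periodic rate r = 0.0375 per year.
Growing perpetuity (Gordon): PV = PMT₁ / (r − g) = 3,240 / (r − 0.0076) = $108,361.20.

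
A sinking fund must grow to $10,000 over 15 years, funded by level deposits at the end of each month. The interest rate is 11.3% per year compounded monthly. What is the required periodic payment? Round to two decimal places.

$21.38

Level ordinary annuity; solve FV = PMT × [((1+r)^n − 1)/r] for PMT.
Periodic rate r = 0.113/12 per month; n is counted in months.
With n = 180: PMT = 10,000 / ([((1+r)^n − 1)/r]) = $21.38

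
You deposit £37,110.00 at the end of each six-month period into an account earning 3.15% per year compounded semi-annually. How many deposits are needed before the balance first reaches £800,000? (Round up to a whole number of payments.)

Periodic rate r = 0.0315/2 per half-year; n is counted in half-years.
Ordinary annuity FV: 800,000 = 37,110 × [((1+r)^n − 1)/r].
(1+r)^n = 1 + 800,000 × r / 37,110, so n = ln(1 + 800,000·r/37,110) / ln(1+r) = 18.71.
Round up to a whole number of payments: n = 19.

19 payments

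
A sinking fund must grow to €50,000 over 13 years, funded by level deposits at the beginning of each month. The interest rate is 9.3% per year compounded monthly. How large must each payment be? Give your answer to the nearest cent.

€164.71

Level annuity due; solve FV = PMT × [((1+r)^n − 1)/r] × (1+r) for PMT.
Periodic rate r = 0.093/12 per month; n is counted in months.
With n = 156: PMT = 50,000 / ([((1+r)^n − 1)/r] × (1+r)) = €164.71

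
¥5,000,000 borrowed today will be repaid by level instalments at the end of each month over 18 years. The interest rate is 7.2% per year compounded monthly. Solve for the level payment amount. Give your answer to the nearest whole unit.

Level ordinary annuity; solve PV = PMT × [(1 − (1+r)^−n)/r] for PMT.
Periodic rate r = 0.072/12 per month; n is counted in months.
With n = 216: PMT = 5,000,000 / ([(1 − (1+r)^−n)/r]) = ¥41,361

¥41,361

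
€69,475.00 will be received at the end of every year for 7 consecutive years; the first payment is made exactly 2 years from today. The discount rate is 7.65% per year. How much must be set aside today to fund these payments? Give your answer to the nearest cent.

€340,067.88

Ordinary annuity of 7 payments, first payment at period 2.
Periodic rate r = 0.0765 per year.
The ordinary-annuity PV formula values the stream one period before the first payment (period 1); discount that back 1 periods:
PV₀ = 69,475 × [1 − (1+r)^−7] / r × (1+r)^−1 = €340,067.88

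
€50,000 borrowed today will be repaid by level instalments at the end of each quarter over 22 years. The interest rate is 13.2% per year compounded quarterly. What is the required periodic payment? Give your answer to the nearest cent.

Level ordinary annuity; solve PV = PMT × [(1 − (1+r)^−n)/r] for PMT.
Periodic rate r = 0.132/4 per quarter; n is counted in quarters.
With n = 88: PMT = 50,000 / ([(1 − (1+r)^−n)/r]) = €1,750.54

€1,750.54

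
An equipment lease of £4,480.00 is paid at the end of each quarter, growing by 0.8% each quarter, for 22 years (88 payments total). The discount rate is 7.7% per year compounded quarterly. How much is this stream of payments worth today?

£248,271.37

Periodic rate r = 0.077/4 per quarter; n is counted in quarters.
Growing ordinary annuity: PV = PMT₁ × [1 − ((1+g)/(1+r))^n] / (r − g) = 4,480 × [1 − ((1+0.008)/(1+r))^88] / (r − 0.008) = £248,271.37.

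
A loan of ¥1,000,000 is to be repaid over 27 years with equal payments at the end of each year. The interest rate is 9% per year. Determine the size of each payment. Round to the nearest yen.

¥99,735

Level ordinary annuity; solve PV = PMT × [(1 − (1+r)^−n)/r] for PMT.
Periodic rate r = 0.09 per year.
With n = 27: PMT = 1,000,000 / ([(1 − (1+r)^−n)/r]) = ¥99,735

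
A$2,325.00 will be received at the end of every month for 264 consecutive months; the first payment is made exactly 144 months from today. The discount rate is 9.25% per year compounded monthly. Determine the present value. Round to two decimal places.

A$87,346.72

Ordinary annuity of 264 payments, first payment at period 144.
Periodic rate r = 0.0925/12 per month; n is counted in months.
The ordinary-annuity PV formula values the stream one period before the first payment (period 143); discount that back 143 periods:
PV₀ = 2,325 × [1 − (1+r)^−264] / r × (1+r)^−143 = A$87,346.72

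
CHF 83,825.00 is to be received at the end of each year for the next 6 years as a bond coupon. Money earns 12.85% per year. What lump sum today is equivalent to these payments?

This is an ordinary annuity: 6 payments of CHF 83,825.00 at the end of each year.
Periodic rate r = 0.1285 per year.
PV = PMT × [(1 − (1+r)^−n)/r] = 83,825 × [1 − (1+r)^−6] / r = CHF 336,499.05

CHF 336,499.05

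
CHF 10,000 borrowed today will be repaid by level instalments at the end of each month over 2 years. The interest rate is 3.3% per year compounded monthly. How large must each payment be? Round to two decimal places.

Level ordinary annuity; solve PV = PMT × [(1 − (1+r)^−n)/r] for PMT.
Periodic rate r = 0.033/12 per month; n is counted in months.
With n = 24: PMT = 10,000 / ([(1 − (1+r)^−n)/r]) = CHF 431.14

CHF 431.14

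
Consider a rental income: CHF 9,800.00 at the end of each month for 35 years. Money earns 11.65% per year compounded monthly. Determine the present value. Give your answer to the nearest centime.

This is an ordinary annuity: 420 payments of CHF 9,800.00 at the end of each month.
Periodic rate r = 0.1165/12 per month; n is counted in months.
PV = PMT × [(1 − (1+r)^−n)/r] = 9,800 × [1 − (1+r)^−420] / r = CHF 991,992.43

CHF 991,992.43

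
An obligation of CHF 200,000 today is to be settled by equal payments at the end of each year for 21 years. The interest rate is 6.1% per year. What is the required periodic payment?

Level ordinary annuity; solve PV = PMT × [(1 − (1+r)^−n)/r] for PMT.
Periodic rate r = 0.061 per year.
With n = 21: PMT = 200,000 / ([(1 − (1+r)^−n)/r]) = CHF 17,144.17

CHF 17,144.17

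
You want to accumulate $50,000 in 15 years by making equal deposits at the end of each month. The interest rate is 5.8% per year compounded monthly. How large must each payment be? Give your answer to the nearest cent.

$174.88

Level ordinary annuity; solve FV = PMT × [((1+r)^n − 1)/r] for PMT.
Periodic rate r = 0.058/12 per month; n is counted in months.
With n = 180: PMT = 50,000 / ([((1+r)^n − 1)/r]) = $174.88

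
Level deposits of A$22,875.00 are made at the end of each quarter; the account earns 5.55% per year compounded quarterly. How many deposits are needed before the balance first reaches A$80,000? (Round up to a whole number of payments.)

4 payments

Periodic rate r = 0.0555/4 per quarter; n is counted in quarters.
Ordinary annuity FV: 80,000 = 22,875 × [((1+r)^n − 1)/r].
(1+r)^n = 1 + 80,000 × r / 22,875, so n = ln(1 + 80,000·r/22,875) / ln(1+r) = 3.44.
Round up to a whole number of payments: n = 4.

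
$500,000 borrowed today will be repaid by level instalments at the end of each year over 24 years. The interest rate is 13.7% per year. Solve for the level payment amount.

Level ordinary annuity; solve PV = PMT × [(1 − (1+r)^−n)/r] for PMT.
Periodic rate r = 0.137 per year.
With n = 24: PMT = 500,000 / ([(1 − (1+r)^−n)/r]) = $71,794.90

$71,794.90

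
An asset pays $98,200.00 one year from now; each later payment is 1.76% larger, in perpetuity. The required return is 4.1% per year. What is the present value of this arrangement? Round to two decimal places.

$4,196,581.20

Periodic rate r = 0.041 per year.
Growing perpetuity (Gordon): PV = PMT₁ / (r − g) = 98,200 / (r − 0.0176) = $4,196,581.20.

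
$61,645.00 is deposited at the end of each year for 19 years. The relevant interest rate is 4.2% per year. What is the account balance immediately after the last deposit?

$1,739,529.72

This is an ordinary annuity: 19 deposits of $61,645.00 at the end of each year.
Periodic rate r = 0.042 per year.
FV = PMT × [((1+r)^n − 1)/r] = 61,645 × [(1+r)^19 − 1] / r = $1,739,529.72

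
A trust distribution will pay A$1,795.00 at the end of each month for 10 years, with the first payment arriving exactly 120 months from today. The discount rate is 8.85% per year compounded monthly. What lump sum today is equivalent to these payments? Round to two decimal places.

Ordinary annuity of 120 payments, first payment at period 120.
Periodic rate r = 0.0885/12 per month; n is counted in months.
The ordinary-annuity PV formula values the stream one period before the first payment (period 119); discount that back 119 periods:
PV₀ = 1,795 × [1 − (1+r)^−120] / r × (1+r)^−119 = A$59,485.21

A$59,485.21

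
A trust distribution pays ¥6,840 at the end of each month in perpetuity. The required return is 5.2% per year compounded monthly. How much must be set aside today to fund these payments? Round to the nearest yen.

¥1,578,462

Periodic rate r = 0.052/12 per month.
Level perpetuity: PV = PMT / r = 6,840 / (0.052/12) = ¥1,578,462.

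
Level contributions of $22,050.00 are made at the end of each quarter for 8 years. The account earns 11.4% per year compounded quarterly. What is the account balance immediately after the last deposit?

$1,127,837.14

This is an ordinary annuity: 32 deposits of $22,050.00 at the end of each quarter.
Periodic rate r = 0.114/4 per quarter; n is counted in quarters.
FV = PMT × [((1+r)^n − 1)/r] = 22,050 × [(1+r)^32 − 1] / r = $1,127,837.14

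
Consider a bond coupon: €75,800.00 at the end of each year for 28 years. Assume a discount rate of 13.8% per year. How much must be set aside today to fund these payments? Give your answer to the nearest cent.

This is an ordinary annuity: 28 payments of €75,800.00 at the end of each year.
Periodic rate r = 0.138 per year.
PV = PMT × [(1 − (1+r)^−n)/r] = 75,800 × [1 − (1+r)^−28] / r = €534,558.79

€534,558.79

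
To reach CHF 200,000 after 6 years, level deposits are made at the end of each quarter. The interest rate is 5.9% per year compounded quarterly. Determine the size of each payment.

Level ordinary annuity; solve FV = PMT × [((1+r)^n − 1)/r] for PMT.
Periodic rate r = 0.059/4 per quarter; n is counted in quarters.
With n = 24: PMT = 200,000 / ([((1+r)^n − 1)/r]) = CHF 7,005.85

CHF 7,005.85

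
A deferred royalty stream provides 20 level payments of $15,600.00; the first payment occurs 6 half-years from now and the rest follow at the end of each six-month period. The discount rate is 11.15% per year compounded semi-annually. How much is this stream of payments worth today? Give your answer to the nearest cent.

$141,254.72

Ordinary annuity of 20 payments, first payment at period 6.
Periodic rate r = 0.1115/2 per half-year; n is counted in half-years.
The ordinary-annuity PV formula values the stream one period before the first payment (period 5); discount that back 5 periods:
PV₀ = 15,600 × [1 − (1+r)^−20] / r × (1+r)^−5 = $141,254.72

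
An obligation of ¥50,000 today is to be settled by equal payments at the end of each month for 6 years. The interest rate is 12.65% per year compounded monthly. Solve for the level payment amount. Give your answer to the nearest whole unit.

¥994

Level ordinary annuity; solve PV = PMT × [(1 − (1+r)^−n)/r] for PMT.
Periodic rate r = 0.1265/12 per month; n is counted in months.
With n = 72: PMT = 50,000 / ([(1 − (1+r)^−n)/r]) = ¥994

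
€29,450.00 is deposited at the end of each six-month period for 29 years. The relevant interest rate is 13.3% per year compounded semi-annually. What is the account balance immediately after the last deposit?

€18,092,182.59

This is an ordinary annuity: 58 deposits of €29,450.00 at the end of each six-month period.
Periodic rate r = 0.133/2 per half-year; n is counted in half-years.
FV = PMT × [((1+r)^n − 1)/r] = 29,450 × [(1+r)^58 − 1] / r = €18,092,182.59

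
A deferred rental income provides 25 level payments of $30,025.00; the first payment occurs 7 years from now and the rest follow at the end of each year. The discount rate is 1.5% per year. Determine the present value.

Ordinary annuity of 25 payments, first payment at period 7.
Periodic rate r = 0.015 per year.
The ordinary-annuity PV formula values the stream one period before the first payment (period 6); discount that back 6 periods:
PV₀ = 30,025 × [1 − (1+r)^−25] / r × (1+r)^−6 = $568,942.48

$568,942.48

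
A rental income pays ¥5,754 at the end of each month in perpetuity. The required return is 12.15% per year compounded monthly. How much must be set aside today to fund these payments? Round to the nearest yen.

Periodic rate r = 0.1215/12 per month.
Level perpetuity: PV = PMT / r = 5,754 / (0.1215/12) = ¥568,296.

¥568,296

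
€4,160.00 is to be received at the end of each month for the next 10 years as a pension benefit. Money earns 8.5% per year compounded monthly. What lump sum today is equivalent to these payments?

€335,522.59

This is an ordinary annuity: 120 payments of €4,160.00 at the end of each month.
Periodic rate r = 0.085/12 per month; n is counted in months.
PV = PMT × [(1 − (1+r)^−n)/r] = 4,160 × [1 − (1+r)^−120] / r = €335,522.59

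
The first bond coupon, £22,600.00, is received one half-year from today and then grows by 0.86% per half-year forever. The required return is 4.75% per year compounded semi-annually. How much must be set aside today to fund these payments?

Periodic rate r = 0.0475/2 per half-year.
Growing perpetuity (Gordon): PV = PMT₁ / (r − g) = 22,600 / (r − 0.0086) = £1,491,749.17.

£1,491,749.17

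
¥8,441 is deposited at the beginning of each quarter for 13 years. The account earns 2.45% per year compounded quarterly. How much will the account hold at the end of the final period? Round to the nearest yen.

¥518,198

This is an annuity due: 52 deposits of ¥8,441 at the beginning of each quarter.
Periodic rate r = 0.0245/4 per quarter; n is counted in quarters.
FV = PMT × [((1+r)^n − 1)/r] × (1+r) = 8,441 × [(1+r)^52 − 1] / r × (1+r) = ¥518,198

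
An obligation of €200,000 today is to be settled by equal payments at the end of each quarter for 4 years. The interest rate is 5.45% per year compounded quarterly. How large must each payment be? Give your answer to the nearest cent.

Level ordinary annuity; solve PV = PMT × [(1 − (1+r)^−n)/r] for PMT.
Periodic rate r = 0.0545/4 per quarter; n is counted in quarters.
With n = 16: PMT = 200,000 / ([(1 − (1+r)^−n)/r]) = €13,996.60

€13,996.60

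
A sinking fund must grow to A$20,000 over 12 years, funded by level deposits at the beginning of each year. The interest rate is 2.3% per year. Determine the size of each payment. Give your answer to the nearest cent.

A$1,433.24

Level annuity due; solve FV = PMT × [((1+r)^n − 1)/r] × (1+r) for PMT.
Periodic rate r = 0.023 per year.
With n = 12: PMT = 20,000 / ([((1+r)^n − 1)/r] × (1+r)) = A$1,433.24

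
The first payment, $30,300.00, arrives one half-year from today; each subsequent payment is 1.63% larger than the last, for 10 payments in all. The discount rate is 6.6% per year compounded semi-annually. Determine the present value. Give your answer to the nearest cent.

Periodic rate r = 0.066/2 per half-year; n is counted in half-years.
Growing ordinary annuity: PV = PMT₁ × [1 − ((1+g)/(1+r))^n] / (r − g) = 30,300 × [1 − ((1+0.0163)/(1+r))^10] / (r − 0.0163) = $272,875.98.

$272,875.98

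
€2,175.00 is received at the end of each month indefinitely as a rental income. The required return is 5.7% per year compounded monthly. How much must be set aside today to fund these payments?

€457,894.74

Periodic rate r = 0.057/12 per month.
Level perpetuity: PV = PMT / r = 2,175 / (0.057/12) = €457,894.74.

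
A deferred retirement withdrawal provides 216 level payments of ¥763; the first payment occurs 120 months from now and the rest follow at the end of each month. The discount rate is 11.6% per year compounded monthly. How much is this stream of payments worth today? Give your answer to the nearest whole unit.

Ordinary annuity of 216 payments, first payment at period 120.
Periodic rate r = 0.116/12 per month; n is counted in months.
The ordinary-annuity PV formula values the stream one period before the first payment (period 119); discount that back 119 periods:
PV₀ = 763 × [1 − (1+r)^−216] / r × (1+r)^−119 = ¥21,978

¥21,978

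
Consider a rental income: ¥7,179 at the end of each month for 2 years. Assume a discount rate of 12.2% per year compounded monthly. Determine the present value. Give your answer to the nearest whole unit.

This is an ordinary annuity: 24 payments of ¥7,179 at the end of each month.
Periodic rate r = 0.122/12 per month; n is counted in months.
PV = PMT × [(1 − (1+r)^−n)/r] = 7,179 × [1 − (1+r)^−24] / r = ¥152,204

¥152,204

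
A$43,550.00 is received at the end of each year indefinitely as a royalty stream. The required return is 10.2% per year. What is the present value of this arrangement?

Periodic rate r = 0.102 per year.
Level perpetuity: PV = PMT / r = 43,550 / (0.102) = A$426,960.78.

A$426,960.78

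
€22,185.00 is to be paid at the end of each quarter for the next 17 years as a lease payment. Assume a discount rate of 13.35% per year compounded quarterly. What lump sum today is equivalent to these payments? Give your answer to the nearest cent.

€593,417.79

This is an ordinary annuity: 68 payments of €22,185.00 at the end of each quarter.
Periodic rate r = 0.1335/4 per quarter; n is counted in quarters.
PV = PMT × [(1 − (1+r)^−n)/r] = 22,185 × [1 − (1+r)^−68] / r = €593,417.79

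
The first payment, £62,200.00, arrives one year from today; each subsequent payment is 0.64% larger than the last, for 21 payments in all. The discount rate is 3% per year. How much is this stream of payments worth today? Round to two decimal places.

Periodic rate r = 0.03 per year.
Growing ordinary annuity: PV = PMT₁ × [1 − ((1+g)/(1+r))^n] / (r − g) = 62,200 × [1 − ((1+0.0064)/(1+r))^21] / (r − 0.0064) = £1,015,724.37.

£1,015,724.37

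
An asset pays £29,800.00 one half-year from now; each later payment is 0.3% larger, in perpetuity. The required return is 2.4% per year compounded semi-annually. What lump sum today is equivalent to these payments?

£3,311,111.11

Periodic rate r = 0.024/2 per half-year.
Growing perpetuity (Gordon): PV = PMT₁ / (r − g) = 29,800 / (r − 0.003) = £3,311,111.11.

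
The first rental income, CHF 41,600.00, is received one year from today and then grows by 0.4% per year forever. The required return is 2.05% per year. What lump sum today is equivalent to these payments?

CHF 2,521,212.12

Periodic rate r = 0.0205 per year.
Growing perpetuity (Gordon): PV = PMT₁ / (r − g) = 41,600 / (r − 0.004) = CHF 2,521,212.12.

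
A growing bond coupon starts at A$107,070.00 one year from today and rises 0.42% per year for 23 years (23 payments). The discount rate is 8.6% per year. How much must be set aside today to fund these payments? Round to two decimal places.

Periodic rate r = 0.086 per year.
Growing ordinary annuity: PV = PMT₁ × [1 − ((1+g)/(1+r))^n] / (r − g) = 107,070 × [1 − ((1+0.0042)/(1+r))^23] / (r − 0.0042) = A$1,092,804.93.

A$1,092,804.93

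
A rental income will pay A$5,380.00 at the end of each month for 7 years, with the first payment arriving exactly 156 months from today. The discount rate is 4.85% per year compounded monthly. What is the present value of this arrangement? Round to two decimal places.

A$204,723.99

Ordinary annuity of 84 payments, first payment at period 156.
Periodic rate r = 0.0485/12 per month; n is counted in months.
The ordinary-annuity PV formula values the stream one period before the first payment (period 155); discount that back 155 periods:
PV₀ = 5,380 × [1 − (1+r)^−84] / r × (1+r)^−155 = A$204,723.99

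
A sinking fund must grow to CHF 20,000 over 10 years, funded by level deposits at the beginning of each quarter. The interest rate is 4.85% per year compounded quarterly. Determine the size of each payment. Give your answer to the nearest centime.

CHF 386.79

Level annuity due; solve FV = PMT × [((1+r)^n − 1)/r] × (1+r) for PMT.
Periodic rate r = 0.0485/4 per quarter; n is counted in quarters.
With n = 40: PMT = 20,000 / ([((1+r)^n − 1)/r] × (1+r)) = CHF 386.79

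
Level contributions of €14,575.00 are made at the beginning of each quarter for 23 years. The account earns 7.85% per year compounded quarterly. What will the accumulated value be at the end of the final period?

€3,769,255.86

This is an annuity due: 92 deposits of €14,575.00 at the beginning of each quarter.
Periodic rate r = 0.0785/4 per quarter; n is counted in quarters.
FV = PMT × [((1+r)^n − 1)/r] × (1+r) = 14,575 × [(1+r)^92 − 1] / r × (1+r) = €3,769,255.86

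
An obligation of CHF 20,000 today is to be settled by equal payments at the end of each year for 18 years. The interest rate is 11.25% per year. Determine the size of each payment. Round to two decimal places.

CHF 2,637.00

Level ordinary annuity; solve PV = PMT × [(1 − (1+r)^−n)/r] for PMT.
Periodic rate r = 0.1125 per year.
With n = 18: PMT = 20,000 / ([(1 − (1+r)^−n)/r]) = CHF 2,637.00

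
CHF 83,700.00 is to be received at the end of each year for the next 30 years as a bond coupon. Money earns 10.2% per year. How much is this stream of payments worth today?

This is an ordinary annuity: 30 payments of CHF 83,700.00 at the end of each year.
Periodic rate r = 0.102 per year.
PV = PMT × [(1 − (1+r)^−n)/r] = 83,700 × [1 − (1+r)^−30] / r = CHF 776,055.70

CHF 776,055.70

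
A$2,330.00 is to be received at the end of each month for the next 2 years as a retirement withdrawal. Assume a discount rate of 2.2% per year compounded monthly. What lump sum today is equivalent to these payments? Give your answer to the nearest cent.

A$54,658.61

This is an ordinary annuity: 24 payments of A$2,330.00 at the end of each month.
Periodic rate r = 0.022/12 per month; n is counted in months.
PV = PMT × [(1 − (1+r)^−n)/r] = 2,330 × [1 − (1+r)^−24] / r = A$54,658.61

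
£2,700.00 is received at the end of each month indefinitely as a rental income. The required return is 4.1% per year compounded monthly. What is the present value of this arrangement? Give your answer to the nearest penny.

Periodic rate r = 0.041/12 per month.
Level perpetuity: PV = PMT / r = 2,700 / (0.041/12) = £790,243.90.

£790,243.90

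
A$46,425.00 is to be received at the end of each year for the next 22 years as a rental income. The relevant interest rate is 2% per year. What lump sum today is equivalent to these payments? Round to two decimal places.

A$819,774.89

This is an ordinary annuity: 22 payments of A$46,425.00 at the end of each year.
Periodic rate r = 0.02 per year.
PV = PMT × [(1 − (1+r)^−n)/r] = 46,425 × [1 − (1+r)^−22] / r = A$819,774.89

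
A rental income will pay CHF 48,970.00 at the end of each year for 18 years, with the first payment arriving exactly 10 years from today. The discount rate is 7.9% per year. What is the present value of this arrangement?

CHF 233,121.78

Ordinary annuity of 18 payments, first payment at period 10.
Periodic rate r = 0.079 per year.
The ordinary-annuity PV formula values the stream one period before the first payment (period 9); discount that back 9 periods:
PV₀ = 48,970 × [1 − (1+r)^−18] / r × (1+r)^−9 = CHF 233,121.78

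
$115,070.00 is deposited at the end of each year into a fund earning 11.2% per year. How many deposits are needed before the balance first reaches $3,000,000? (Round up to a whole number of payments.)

13 payments

Periodic rate r = 0.112 per year.
Ordinary annuity FV: 3,000,000 = 115,070 × [((1+r)^n − 1)/r].
(1+r)^n = 1 + 3,000,000 × r / 115,070, so n = ln(1 + 3,000,000·r/115,070) / ln(1+r) = 12.87.
Round up to a whole number of payments: n = 13.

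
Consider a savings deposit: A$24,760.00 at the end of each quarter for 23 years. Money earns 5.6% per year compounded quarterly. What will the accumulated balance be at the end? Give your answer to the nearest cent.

A$4,586,412.61

This is an ordinary annuity: 92 deposits of A$24,760.00 at the end of each quarter.
Periodic rate r = 0.056/4 per quarter; n is counted in quarters.
FV = PMT × [((1+r)^n − 1)/r] = 24,760 × [(1+r)^92 − 1] / r = A$4,586,412.61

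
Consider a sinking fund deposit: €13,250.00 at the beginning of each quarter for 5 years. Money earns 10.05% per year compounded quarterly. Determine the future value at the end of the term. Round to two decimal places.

This is an annuity due: 20 deposits of €13,250.00 at the beginning of each quarter.
Periodic rate r = 0.1005/4 per quarter; n is counted in quarters.
FV = PMT × [((1+r)^n − 1)/r] × (1+r) = 13,250 × [(1+r)^20 − 1] / r × (1+r) = €347,407.60

€347,407.60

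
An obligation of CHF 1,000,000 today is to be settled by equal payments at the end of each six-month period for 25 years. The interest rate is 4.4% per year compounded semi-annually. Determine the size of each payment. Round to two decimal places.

CHF 33,175.72

Level ordinary annuity; solve PV = PMT × [(1 − (1+r)^−n)/r] for PMT.
Periodic rate r = 0.044/2 per half-year; n is counted in half-years.
With n = 50: PMT = 1,000,000 / ([(1 − (1+r)^−n)/r]) = CHF 33,175.72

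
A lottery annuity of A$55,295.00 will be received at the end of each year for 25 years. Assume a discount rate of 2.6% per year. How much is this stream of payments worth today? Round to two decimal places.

This is an ordinary annuity: 25 payments of A$55,295.00 at the end of each year.
Periodic rate r = 0.026 per year.
PV = PMT × [(1 − (1+r)^−n)/r] = 55,295 × [1 − (1+r)^−25] / r = A$1,007,219.43

A$1,007,219.43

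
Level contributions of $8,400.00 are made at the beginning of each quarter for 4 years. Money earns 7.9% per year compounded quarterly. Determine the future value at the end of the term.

$159,352.68

This is an annuity due: 16 deposits of $8,400.00 at the beginning of each quarter.
Periodic rate r = 0.079/4 per quarter; n is counted in quarters.
FV = PMT × [((1+r)^n − 1)/r] × (1+r) = 8,400 × [(1+r)^16 − 1] / r × (1+r) = $159,352.68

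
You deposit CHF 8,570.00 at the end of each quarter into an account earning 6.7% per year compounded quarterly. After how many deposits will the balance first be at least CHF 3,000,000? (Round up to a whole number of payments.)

116 payments

Periodic rate r = 0.067/4 per quarter; n is counted in quarters.
Ordinary annuity FV: 3,000,000 = 8,570 × [((1+r)^n − 1)/r].
(1+r)^n = 1 + 3,000,000 × r / 8,570, so n = ln(1 + 3,000,000·r/8,570) / ln(1+r) = 115.96.
Round up to a whole number of payments: n = 116.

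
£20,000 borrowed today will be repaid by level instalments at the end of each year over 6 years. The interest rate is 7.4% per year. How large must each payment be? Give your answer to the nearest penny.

Level ordinary annuity; solve PV = PMT × [(1 − (1+r)^−n)/r] for PMT.
Periodic rate r = 0.074 per year.
With n = 6: PMT = 20,000 / ([(1 − (1+r)^−n)/r]) = £4,247.87

£4,247.87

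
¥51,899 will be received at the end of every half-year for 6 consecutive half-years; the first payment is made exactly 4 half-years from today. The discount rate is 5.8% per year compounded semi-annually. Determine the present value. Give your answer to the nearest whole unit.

Ordinary annuity of 6 payments, first payment at period 4.
Periodic rate r = 0.058/2 per half-year; n is counted in half-years.
The ordinary-annuity PV formula values the stream one period before the first payment (period 3); discount that back 3 periods:
PV₀ = 51,899 × [1 − (1+r)^−6] / r × (1+r)^−3 = ¥258,897

¥258,897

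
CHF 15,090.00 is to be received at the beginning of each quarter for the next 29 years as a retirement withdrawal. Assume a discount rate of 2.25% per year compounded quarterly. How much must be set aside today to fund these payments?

This is an annuity due: 116 payments of CHF 15,090.00 at the beginning of each quarter.
Periodic rate r = 0.0225/4 per quarter; n is counted in quarters.
PV = PMT × [(1 − (1+r)^−n)/r] × (1+r) = 15,090 × [1 − (1+r)^−116] / r × (1+r) = CHF 1,290,349.86

CHF 1,290,349.86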